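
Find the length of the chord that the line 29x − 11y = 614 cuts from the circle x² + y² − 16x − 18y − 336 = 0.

√962

Substitute y = (−614 + 29x)/11:
962x² − 43290x + 457912 = 0  ⟹  x² − 45x + 476 = 0
x = 28 or x = 17, giving (28, 18) and (17, −11).
Chord length = distance between (28, 18) and (17, −11) = √962 = √962.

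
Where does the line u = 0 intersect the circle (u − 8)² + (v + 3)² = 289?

The line gives u = 0. Substituting into the circle:
v² + 6v − 216 = 0
v = 12 or v = −18, giving (0, 12) and (0, −18).

(0, −18) and (0, 12)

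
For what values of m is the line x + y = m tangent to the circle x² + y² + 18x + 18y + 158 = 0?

m = −18 ± 2√2

Tangency holds when the distance from the centre (−9, −9) to the line equals the radius 2:
|1·(−9) + 1·(−9) − m| / √2 = 2
|m − (−18)| = 2√2.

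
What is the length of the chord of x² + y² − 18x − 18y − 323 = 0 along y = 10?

44

The distance from (9, 9) to the line is 1, and r² = 485.
Chord = 2√(r² − d²) = 2·√(484) = 44.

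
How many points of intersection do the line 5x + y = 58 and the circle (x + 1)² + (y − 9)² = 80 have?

Centre (−1, 9), r² = 80. Distance² from centre to line = (−54)²/26 = 1458/13.
Since d² > r², the line lies outside the circle.

0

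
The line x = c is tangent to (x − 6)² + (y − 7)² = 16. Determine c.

Tangency holds when the distance from the centre (6, 7) to the line equals the radius 4:
|1·6 + 0·7 − c| / √1 = 4
|c − (6)| = 4, so c = 10 or c = 2.

c = 2 or c = 10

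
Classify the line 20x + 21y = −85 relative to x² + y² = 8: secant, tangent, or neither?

neither

Substituting the line into the circle gives 841x² + 3400x + 3697 = 0.
Discriminant = (3400)² − 4·841·(3697) = −876708 < 0.
No real roots: the line does not meet the circle.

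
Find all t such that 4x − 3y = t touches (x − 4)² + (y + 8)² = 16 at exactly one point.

t = 20 or t = 60

For a tangent, require d(centre, line) = r = 4.
|4·4 − 3·(−8) − t| / √25 = 4
|t − (40)| = 4·5, so t = 60 or t = 20.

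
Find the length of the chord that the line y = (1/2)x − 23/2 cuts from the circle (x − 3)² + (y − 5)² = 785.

22√5

Substitute y = (−23 + x)/2:
5x² − 90x − 2015 = 0  ⟹  x² − 18x − 403 = 0
x = 31 or x = −13, giving (31, 4) and (−13, −18).
Chord length = distance between (31, 4) and (−13, −18) = √2420 = 22√5.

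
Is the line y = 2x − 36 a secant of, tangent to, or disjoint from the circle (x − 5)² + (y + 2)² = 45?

d² = (2·5 − 1·(−2) − (36))²/5 = 576/5; r² = 45.
Since d² > r², the line lies outside the circle.

disjoint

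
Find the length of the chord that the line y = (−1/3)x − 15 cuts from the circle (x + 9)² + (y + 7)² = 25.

√10

The distance from (−9, −7) to the line is 15/√10, and r² = 25.
Half the chord is √(r² − d²) = √(5/2), so the full chord is √10.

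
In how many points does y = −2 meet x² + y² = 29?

2

Substituting the line into the circle gives x² − 25 = 0.
Discriminant = (0)² − 4·1·(−25) = 100 > 0.
Two real roots: the line is a secant.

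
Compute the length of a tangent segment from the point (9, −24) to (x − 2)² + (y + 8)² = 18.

√287

Centre (2, −8), r² = 18. |PO|² = (7)² + (−16)² = 305.
The tangent meets the radius at right angles, so tangent² = |PO|² − r² = 305 − 18 = 287.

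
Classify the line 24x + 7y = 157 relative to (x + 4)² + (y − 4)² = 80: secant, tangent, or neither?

neither

d² = (24·(−4) + 7·4 − (157))²/625 = 81; r² = 80.
Since d² > r², the line lies outside the circle.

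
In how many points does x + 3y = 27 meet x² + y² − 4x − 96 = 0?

2

d² = (1·2 + 3·0 − (27))²/10 = 125/2; r² = 100.
Since d² < r², the line cuts the circle twice.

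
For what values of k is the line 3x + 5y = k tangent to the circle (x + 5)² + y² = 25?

k = −15 ± 5√34

For a tangent, require d(centre, line) = r = 5.
|3·(−5) + 5·0 − k| / √34 = 5
|k − (−15)| = 5√34.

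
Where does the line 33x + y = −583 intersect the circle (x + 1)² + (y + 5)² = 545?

(−18, 11) and (−17, −22)

Substitute y = −33x − 583:
1090x² + 38150x + 333540 = 0  ⟹  x² + 35x + 306 = 0
x = −17 or x = −18, giving (−17, −22) and (−18, 11).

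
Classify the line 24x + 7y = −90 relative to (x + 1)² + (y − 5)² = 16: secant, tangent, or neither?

neither

Centre (−1, 5), r² = 16. Distance² from centre to line = (101)²/625 = 10201/625.
Since d² > r², the line lies outside the circle.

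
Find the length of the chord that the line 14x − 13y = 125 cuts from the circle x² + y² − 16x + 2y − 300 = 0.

2√365

The distance from (8, −1) to the line is 0/√365, and r² = 365.
Chord = 2√(r² − d²) = 2·√(365) = 2√365.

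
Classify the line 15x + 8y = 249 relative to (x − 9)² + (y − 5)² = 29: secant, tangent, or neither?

Substituting the line into the circle gives 289x² − 7422x + 47009 = 0.
Δ = 55086084 − 54342404 = 743680.
Two real roots: the line is a secant.

secant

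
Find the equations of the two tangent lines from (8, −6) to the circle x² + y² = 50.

x − 7y = 50 and 7x + y = 50

Write the tangent as mx − y + (−6 − m·(8)) = 0 and set its distance from the centre to 5√2:
(−8m − (6))² = 50(m² + 1)
7m² + 48m − 7 = 0, so m = 1/7 or m = −7.
With m = 1/7: x − 7y = 50. With m = −7: 7x + y = 50.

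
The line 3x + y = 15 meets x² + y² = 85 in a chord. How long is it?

Express y = −3x + 15 and substitute into the circle:
10x² − 90x + 140 = 0  ⟹  x² − 9x + 14 = 0
x = 7 or x = 2, giving (7, −6) and (2, 9).
Chord length = distance between (7, −6) and (2, 9) = √250 = 5√10.

5√10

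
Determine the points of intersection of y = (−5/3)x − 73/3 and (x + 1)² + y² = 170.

(−14, −1) and (−8, −11)

Substitute y = (−73 − 5x)/3:
34x² + 748x + 3808 = 0  ⟹  x² + 22x + 112 = 0
x = −8 or x = −14, giving (−8, −11) and (−14, −1).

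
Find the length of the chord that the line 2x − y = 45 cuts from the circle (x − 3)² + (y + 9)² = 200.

4√5

The distance from (3, −9) to the line is 30/√5, and r² = 200.
Half the chord is √(r² − d²) = √(20), so the full chord is 4√5.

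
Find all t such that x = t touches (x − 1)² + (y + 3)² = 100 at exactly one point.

For a tangent, require d(centre, line) = r = 10.
|1·1 + 0·(−3) − t| / √1 = 10
|t − (1)| = 10, so t = 11 or t = −9.

t = −9 or t = 11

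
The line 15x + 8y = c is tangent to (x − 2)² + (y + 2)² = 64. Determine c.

For a tangent, require d(centre, line) = r = 8.
|15·2 + 8·(−2) − c| / √289 = 8
|c − (14)| = 8·17, so c = 150 or c = −122.

c = −122 or c = 150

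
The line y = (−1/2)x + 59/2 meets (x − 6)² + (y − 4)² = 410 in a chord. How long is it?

2√5

Express y = (59 − x)/2 and substitute into the circle:
5x² − 150x + 1105 = 0  ⟹  x² − 30x + 221 = 0
x = 17 or x = 13, giving (17, 21) and (13, 23).
Chord length = distance between (17, 21) and (13, 23) = √20 = 2√5.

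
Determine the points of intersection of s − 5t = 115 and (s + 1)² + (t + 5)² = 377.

(−5, −24) and (10, −21)

From the line, t = (−115 + s)/5. Substituting:
26s² − 130s − 1300 = 0  ⟹  s² − 5s − 50 = 0
s = 10 or s = −5, giving (10, −21) and (−5, −24).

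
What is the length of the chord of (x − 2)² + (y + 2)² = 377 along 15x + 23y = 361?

The distance from (2, −2) to the line is 377/√754, and r² = 377.
Half the chord is √(r² − d²) = √(377/2), so the full chord is √754.

√754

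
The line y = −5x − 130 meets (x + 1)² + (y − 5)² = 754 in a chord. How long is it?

4√26

Substitute y = −5x − 130:
26x² + 1352x + 17472 = 0  ⟹  x² + 52x + 672 = 0
x = −24 or x = −28, giving (−24, −10) and (−28, 10).
|(−24, −10) − (−28, 10)| = √((4)² + (−20)²) = 4√26.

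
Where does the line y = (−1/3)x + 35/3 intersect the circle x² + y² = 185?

Express y = (35 − x)/3 and substitute into the circle:
10x² − 70x − 440 = 0  ⟹  x² − 7x − 44 = 0
x = 11 or x = −4, giving (11, 8) and (−4, 13).

(−4, 13) and (11, 8)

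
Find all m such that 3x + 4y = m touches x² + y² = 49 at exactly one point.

Tangency holds when the distance from the centre (0, 0) to the line equals the radius 7:
|3·0 + 4·0 − m| / √25 = 7
|m| = 7·5, so m = 35 or m = −35.

m = −35 or m = 35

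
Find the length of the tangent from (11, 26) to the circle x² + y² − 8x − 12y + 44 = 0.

The centre is (4, 6) and r = 2√2. The square of the distance from P to the centre is 49 + 400 = 449.
Power of the point: PT² = |PO|² − r² = 441, so PT = 21.

21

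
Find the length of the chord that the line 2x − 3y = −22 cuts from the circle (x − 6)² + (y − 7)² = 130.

6√13

Centre (6, 7), r² = 130. Perpendicular distance d from centre to line = |13| / √13 = 13/√13.
Chord = 2√(r² − d²) = 2·√(117) = 6√13.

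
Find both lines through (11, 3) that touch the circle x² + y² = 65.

Let a tangent through (11, 3) have slope m. Its distance from (0, 0) must equal √65:
[m·(−11) − (−3)]² = 65(m² + 1)
28m² − 33m − 28 = 0, so m = −4/7 or m = 7/4.
Through (11, 3) these give 4x + 7y = 65 and 7x − 4y = 65.

4x + 7y = 65 and 7x − 4y = 65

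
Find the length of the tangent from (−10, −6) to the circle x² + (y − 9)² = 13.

Centre (0, 9), r² = 13. |PO|² = (−10)² + (−15)² = 325.
Power of the point: PT² = |PO|² − r² = 312, so PT = 2√78.

2√78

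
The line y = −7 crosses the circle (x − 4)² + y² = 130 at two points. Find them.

(−5, −7) and (13, −7)

Substitute y = −7:
x² − 8x − 65 = 0
x = 13 or x = −5, giving (13, −7) and (−5, −7).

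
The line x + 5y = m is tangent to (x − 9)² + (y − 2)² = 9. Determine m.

m = 19 ± 3√26

The line touches the circle iff its distance from (9, 2) is 3:
|1·9 + 5·2 − m| / √26 = 3
|m − (19)| = 3√26.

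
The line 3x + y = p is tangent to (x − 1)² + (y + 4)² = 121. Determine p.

For a tangent, require d(centre, line) = r = 11.
|3·1 + 1·(−4) − p| / √10 = 11
|p − (−1)| = 11√10.

p = −1 ± 11√10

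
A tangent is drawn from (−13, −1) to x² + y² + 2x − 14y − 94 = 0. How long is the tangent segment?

8

With centre O = (−1, 7), |OP|² = 208 and r² = 144.
By the tangent–radius right angle, tangent length = √(|PO|² − r²) = √64 = 8.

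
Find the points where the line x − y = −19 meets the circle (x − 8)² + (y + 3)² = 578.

Substitute y = x + 19:
2x² + 28x − 30 = 0  ⟹  x² + 14x − 15 = 0
x = 1 or x = −15, giving (1, 20) and (−15, 4).

(−15, 4) and (1, 20)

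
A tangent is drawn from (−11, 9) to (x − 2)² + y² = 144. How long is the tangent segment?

√106

With centre O = (2, 0), |OP|² = 250 and r² = 144.
The tangent meets the radius at right angles, so tangent² = |PO|² − r² = 250 − 144 = 106.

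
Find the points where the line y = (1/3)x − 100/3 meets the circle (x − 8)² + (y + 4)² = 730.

From the line, y = (−100 + x)/3. Substituting:
10x² − 320x + 1750 = 0  ⟹  x² − 32x + 175 = 0
x = 25 or x = 7, giving (25, −25) and (7, −31).

(7, −31) and (25, −25)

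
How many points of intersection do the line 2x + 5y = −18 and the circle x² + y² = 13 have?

2

Centre (0, 0), r² = 13. Distance² from centre to line = (18)²/29 = 324/29.
Since d² < r², the line cuts the circle twice.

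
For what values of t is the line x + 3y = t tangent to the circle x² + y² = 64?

Tangency holds when the distance from the centre (0, 0) to the line equals the radius 8:
|1·0 + 3·0 − t| / √10 = 8
|t| = 8√10.

t = ±8√10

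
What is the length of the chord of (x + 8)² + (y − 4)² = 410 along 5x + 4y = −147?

Centre (−8, 4), r² = 410. Perpendicular distance d from centre to line = |123| / √41 = 123/√41.
Chord = 2√(r² − d²) = 2·√(41) = 2√41.

2√41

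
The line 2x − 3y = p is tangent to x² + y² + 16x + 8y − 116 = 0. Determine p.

p = −4 ± 14√13

Tangency holds when the distance from the centre (−8, −4) to the line equals the radius 14:
|2·(−8) − 3·(−4) − p| / √13 = 14
|p − (−4)| = 14√13.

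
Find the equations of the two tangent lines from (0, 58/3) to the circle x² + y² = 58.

Let a tangent through (0, 58/3) have slope m. Its distance from (0, 0) must equal √58:
(0m − (−58/3))² = 58(m² + 1)
9m² − 49 = 0, so m = −7/3 or m = 7/3.
Through (0, 58/3) these give 7x + 3y = 58 and 7x − 3y = −58.

7x + 3y = 58 and 7x − 3y = −58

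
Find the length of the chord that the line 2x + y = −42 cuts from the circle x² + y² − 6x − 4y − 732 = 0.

14√5

Express y = −2x − 42 and substitute into the circle:
5x² + 170x + 1200 = 0  ⟹  x² + 34x + 240 = 0
x = −10 or x = −24, giving (−10, −22) and (−24, 6).
|(−10, −22) − (−24, 6)| = √((14)² + (−28)²) = 14√5.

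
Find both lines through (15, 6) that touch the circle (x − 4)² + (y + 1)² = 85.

9x − 2y = 123 and 2x + 9y = 84

Write the tangent as mx − y + (6 − m·(15)) = 0 and set its distance from the centre to √85:
(−11m − (−7))² = 85(m² + 1)
18m² − 77m − 18 = 0, so m = 9/2 or m = −2/9.
Through (15, 6) these give 9x − 2y = 123 and 2x + 9y = 84.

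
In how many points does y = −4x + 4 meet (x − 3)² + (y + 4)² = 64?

Centre (3, −4), r² = 64. Distance² from centre to line = (4)²/17 = 16/17.
Since d² < r², the line cuts the circle twice.

2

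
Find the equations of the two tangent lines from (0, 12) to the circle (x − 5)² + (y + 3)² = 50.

7x − y = −12 and x + y = 12

A line y − (12) = m(x − (0)) is tangent when its distance from (5, −3) is 5√2:
(5m − (−15))² = 50(m² + 1)
m² − 6m − 7 = 0, so m = 7 or m = −1.
Through (0, 12) these give 7x − y = −12 and x + y = 12.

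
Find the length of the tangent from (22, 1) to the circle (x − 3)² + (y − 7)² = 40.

The centre is (3, 7) and r = 2√10. The square of the distance from P to the centre is 361 + 36 = 397.
The tangent meets the radius at right angles, so tangent² = |PO|² − r² = 397 − 40 = 357.

√357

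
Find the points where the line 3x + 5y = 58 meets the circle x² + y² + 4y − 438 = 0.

(−9, 17) and (21, −1)

From the line, y = (58 − 3x)/5. Substituting:
34x² − 408x − 6426 = 0  ⟹  x² − 12x − 189 = 0
x = 21 or x = −9, giving (21, −1) and (−9, 17).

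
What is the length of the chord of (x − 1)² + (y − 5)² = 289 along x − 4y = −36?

8√17

Express y = (36 + x)/4 and substitute into the circle:
17x² − 4352 = 0  ⟹  x² − 256 = 0
x = 16 or x = −16, giving (16, 13) and (−16, 5).
|(16, 13) − (−16, 5)| = √((32)² + (8)²) = 8√17.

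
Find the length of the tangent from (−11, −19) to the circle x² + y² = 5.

The centre is (0, 0) and r = √5. The square of the distance from P to the centre is 121 + 361 = 482.
The tangent meets the radius at right angles, so tangent² = |PO|² − r² = 482 − 5 = 477.

3√53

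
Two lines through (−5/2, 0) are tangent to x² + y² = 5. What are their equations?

2x + y = −5 and 2x − y = −5

Let a tangent through (−5/2, 0) have slope m. Its distance from (0, 0) must equal √5:
[m·(5/2) − (0)]² = 5(m² + 1)
m² − 4 = 0, so m = −2 or m = 2.
Through (−5/2, 0) these give 2x + y = −5 and 2x − y = −5.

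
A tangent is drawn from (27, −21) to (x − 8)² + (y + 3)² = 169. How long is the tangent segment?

2√129

The centre is (8, −3) and r = 13. The square of the distance from P to the centre is 361 + 324 = 685.
The tangent meets the radius at right angles, so tangent² = |PO|² − r² = 685 − 169 = 516.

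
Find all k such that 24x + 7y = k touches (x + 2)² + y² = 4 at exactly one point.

k = −98 or k = 2

For a tangent, require d(centre, line) = r = 2.
|24·(−2) + 7·0 − k| / √625 = 2
|k − (−48)| = 2·25, so k = 2 or k = −98.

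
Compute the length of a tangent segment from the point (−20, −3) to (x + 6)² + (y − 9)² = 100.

4√15

With centre O = (−6, 9), |OP|² = 340 and r² = 100.
By the tangent–radius right angle, tangent length = √(|PO|² − r²) = √240 = 4√15.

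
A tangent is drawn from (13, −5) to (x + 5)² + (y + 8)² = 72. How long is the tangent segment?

3√29

With centre O = (−5, −8), |OP|² = 333 and r² = 72.
The tangent meets the radius at right angles, so tangent² = |PO|² − r² = 333 − 72 = 261.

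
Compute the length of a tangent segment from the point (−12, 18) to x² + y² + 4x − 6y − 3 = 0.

Centre (−2, 3), r² = 16. |PO|² = (−10)² + (15)² = 325.
By the tangent–radius right angle, tangent length = √(|PO|² − r²) = √309.

√309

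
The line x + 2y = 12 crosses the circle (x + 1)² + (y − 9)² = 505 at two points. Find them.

(−22, 17) and (18, −3)

Express y = (12 − x)/2 and substitute into the circle:
5x² + 20x − 1980 = 0  ⟹  x² + 4x − 396 = 0
x = 18 or x = −22, giving (18, −3) and (−22, 17).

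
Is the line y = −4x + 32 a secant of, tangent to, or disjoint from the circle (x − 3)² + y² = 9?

Substituting the line into the circle gives 17x² − 262x + 1024 = 0.
Δ = 68644 − 69632 = −988.
No real roots: the line does not meet the circle.

disjoint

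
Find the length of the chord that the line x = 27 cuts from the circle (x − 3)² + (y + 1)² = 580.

The line gives x = 27. Substituting into the circle:
y² + 2y − 3 = 0
y = 1 or y = −3, giving (27, 1) and (27, −3).
Chord length = distance between (27, 1) and (27, −3) = √16 = 4.

4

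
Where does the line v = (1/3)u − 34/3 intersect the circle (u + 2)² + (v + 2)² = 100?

Substitute v = (−34 + u)/3:
10u² − 20u − 80 = 0  ⟹  u² − 2u − 8 = 0
u = 4 or u = −2, giving (4, −10) and (−2, −12).

(−2, −12) and (4, −10)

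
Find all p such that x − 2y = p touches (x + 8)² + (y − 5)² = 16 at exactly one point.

For a tangent, require d(centre, line) = r = 4.
|1·(−8) − 2·5 − p| / √5 = 4
|p − (−18)| = 4√5.

p = −18 ± 4√5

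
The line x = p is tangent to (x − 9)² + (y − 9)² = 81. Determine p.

For a tangent, require d(centre, line) = r = 9.
|1·9 + 0·9 − p| / √1 = 9
|p − (9)| = 9, so p = 18 or p = 0.

p = 0 or p = 18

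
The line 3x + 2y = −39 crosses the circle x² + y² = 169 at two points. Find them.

(−13, 0) and (−5, −12)

From the line, y = (−39 − 3x)/2. Substituting:
13x² + 234x + 845 = 0  ⟹  x² + 18x + 65 = 0
x = −5 or x = −13, giving (−5, −12) and (−13, 0).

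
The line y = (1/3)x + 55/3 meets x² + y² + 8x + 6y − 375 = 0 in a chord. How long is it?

The distance from (−4, −3) to the line is 60/√10, and r² = 400.
Chord = 2√(r² − d²) = 2·√(40) = 4√10.

4√10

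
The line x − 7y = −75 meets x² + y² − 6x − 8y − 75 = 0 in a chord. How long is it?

10√2

Substitute y = (75 + x)/7:
50x² − 200x − 2250 = 0  ⟹  x² − 4x − 45 = 0
x = 9 or x = −5, giving (9, 12) and (−5, 10).
Chord length = distance between (9, 12) and (−5, 10) = √200 = 10√2.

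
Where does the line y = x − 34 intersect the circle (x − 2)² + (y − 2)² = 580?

(18, −16) and (20, −14)

From the line, y = x − 34. Substituting:
2x² − 76x + 720 = 0  ⟹  x² − 38x + 360 = 0
x = 20 or x = 18, giving (20, −14) and (18, −16).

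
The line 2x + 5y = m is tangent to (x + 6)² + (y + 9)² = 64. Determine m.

Tangency holds when the distance from the centre (−6, −9) to the line equals the radius 8:
|2·(−6) + 5·(−9) − m| / √29 = 8
|m − (−57)| = 8√29.

m = −57 ± 8√29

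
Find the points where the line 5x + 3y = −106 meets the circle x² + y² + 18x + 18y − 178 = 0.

(−23, 3) and (−5, −27)

Express y = (−106 − 5x)/3 and substitute into the circle:
34x² + 952x + 3910 = 0  ⟹  x² + 28x + 115 = 0
x = −5 or x = −23, giving (−5, −27) and (−23, 3).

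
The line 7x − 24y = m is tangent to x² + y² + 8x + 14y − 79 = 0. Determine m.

The line touches the circle iff its distance from (−4, −7) is 12:
|7·(−4) − 24·(−7) − m| / √625 = 12
|m − (140)| = 12·25, so m = 440 or m = −160.

m = −160 or m = 440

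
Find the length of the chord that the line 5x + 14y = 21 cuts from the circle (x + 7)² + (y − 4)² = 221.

2√221

The distance from (−7, 4) to the line is 0/√221, and r² = 221.
Chord = 2√(r² − d²) = 2·√(221) = 2√221.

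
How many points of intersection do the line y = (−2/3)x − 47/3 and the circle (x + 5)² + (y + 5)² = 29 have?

Substituting the line into the circle gives 13x² + 218x + 988 = 0.
Δ = 47524 − 51376 = −3852.
No real roots: the line does not meet the circle.

0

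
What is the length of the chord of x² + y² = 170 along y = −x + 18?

4√2

The distance from (0, 0) to the line is 18/√2, and r² = 170.
Chord = 2√(r² − d²) = 2·√(8) = 4√2.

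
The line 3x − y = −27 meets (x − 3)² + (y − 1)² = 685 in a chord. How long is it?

Express y = 3x + 27 and substitute into the circle:
10x² + 150x = 0  ⟹  x² + 15x = 0
x = 0 or x = −15, giving (0, 27) and (−15, −18).
Chord length = distance between (0, 27) and (−15, −18) = √2250 = 15√10.

15√10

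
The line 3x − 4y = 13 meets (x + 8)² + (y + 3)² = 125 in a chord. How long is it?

20

Centre (−8, −3), r² = 125. Perpendicular distance d from centre to line = |−25| / √25 = 25/√25.
Chord = 2√(r² − d²) = 2·√(100) = 20.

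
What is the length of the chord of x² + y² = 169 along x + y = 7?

Substitute y = −x + 7:
2x² − 14x − 120 = 0  ⟹  x² − 7x − 60 = 0
x = 12 or x = −5, giving (12, −5) and (−5, 12).
Chord length = distance between (12, −5) and (−5, 12) = √578 = 17√2.

17√2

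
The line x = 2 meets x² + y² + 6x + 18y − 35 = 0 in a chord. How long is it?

20

Centre (−3, −9), r² = 125. Perpendicular distance d from centre to line = |−5| / √1 = 5.
Chord = 2√(r² − d²) = 2·√(100) = 20.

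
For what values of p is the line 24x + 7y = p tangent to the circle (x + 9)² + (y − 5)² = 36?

Tangency holds when the distance from the centre (−9, 5) to the line equals the radius 6:
|24·(−9) + 7·5 − p| / √625 = 6
|p − (−181)| = 6·25, so p = −31 or p = −331.

p = −331 or p = −31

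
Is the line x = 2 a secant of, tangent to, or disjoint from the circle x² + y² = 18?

secant

Substituting the line into the circle gives y² − 14 = 0.
Δ = 0 − (−56) = 56.
Two real roots: the line is a secant.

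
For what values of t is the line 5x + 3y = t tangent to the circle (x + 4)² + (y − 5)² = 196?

t = −5 ± 14√34

The line touches the circle iff its distance from (−4, 5) is 14:
|5·(−4) + 3·5 − t| / √34 = 14
|t − (−5)| = 14√34.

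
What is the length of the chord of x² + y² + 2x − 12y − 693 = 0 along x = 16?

42

The line gives x = 16. Substituting into the circle:
y² − 12y − 405 = 0
y = 27 or y = −15, giving (16, 27) and (16, −15).
Chord length = distance between (16, 27) and (16, −15) = √1764 = 42.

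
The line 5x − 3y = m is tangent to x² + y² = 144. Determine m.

m = ±12√34

The line touches the circle iff its distance from (0, 0) is 12:
|5·0 − 3·0 − m| / √34 = 12
|m| = 12√34.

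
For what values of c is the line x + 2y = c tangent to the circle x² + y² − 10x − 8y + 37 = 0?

The line touches the circle iff its distance from (5, 4) is 2:
|1·5 + 2·4 − c| / √5 = 2
|c − (13)| = 2√5.

c = 13 ± 2√5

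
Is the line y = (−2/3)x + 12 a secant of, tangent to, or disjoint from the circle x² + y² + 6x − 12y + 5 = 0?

disjoint

Centre (−3, 6), r² = 40. Distance² from centre to line = (−24)²/13 = 576/13.
Since d² > r², the line lies outside the circle.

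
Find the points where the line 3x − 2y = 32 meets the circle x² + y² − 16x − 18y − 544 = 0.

(0, −16) and (28, 26)

From the line, y = (−32 + 3x)/2. Substituting:
13x² − 364x = 0  ⟹  x² − 28x = 0
x = 28 or x = 0, giving (28, 26) and (0, −16).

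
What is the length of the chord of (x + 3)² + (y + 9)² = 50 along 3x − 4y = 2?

10

From the line, y = (−2 + 3x)/4. Substituting:
25x² + 300x + 500 = 0  ⟹  x² + 12x + 20 = 0
x = −2 or x = −10, giving (−2, −2) and (−10, −8).
|(−2, −2) − (−10, −8)| = √((8)² + (6)²) = 10.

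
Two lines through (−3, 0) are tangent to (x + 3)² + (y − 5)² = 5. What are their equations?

2x − y = −6 and 2x + y = −6

A line y − (0) = m(x − (−3)) is tangent when its distance from (−3, 5) is √5:
(0m − (5))² = 5(m² + 1)
m² − 4 = 0, so m = 2 or m = −2.
Through (−3, 0) these give 2x − y = −6 and 2x + y = −6.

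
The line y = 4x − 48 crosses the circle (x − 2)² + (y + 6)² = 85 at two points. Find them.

(9, −12) and (11, −4)

From the line, y = 4x − 48. Substituting:
17x² − 340x + 1683 = 0  ⟹  x² − 20x + 99 = 0
x = 11 or x = 9, giving (11, −4) and (9, −12).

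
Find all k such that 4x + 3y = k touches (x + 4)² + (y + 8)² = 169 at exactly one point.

k = −105 or k = 25

Tangency holds when the distance from the centre (−4, −8) to the line equals the radius 13:
|4·(−4) + 3·(−8) − k| / √25 = 13
|k − (−40)| = 13·5, so k = 25 or k = −105.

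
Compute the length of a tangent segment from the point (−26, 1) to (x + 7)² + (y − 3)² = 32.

3√37

With centre O = (−7, 3), |OP|² = 365 and r² = 32.
Power of the point: PT² = |PO|² − r² = 333, so PT = 3√37.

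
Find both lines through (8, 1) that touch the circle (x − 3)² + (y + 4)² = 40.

Write the tangent as mx − y + (1 − m·(8)) = 0 and set its distance from the centre to 2√10:
(−5m − (−5))² = 40(m² + 1)
3m² + 10m + 3 = 0, so m = −3 or m = −1/3.
With m = −3: 3x + y = 25. With m = −1/3: x + 3y = 11.

3x + y = 25 and x + 3y = 11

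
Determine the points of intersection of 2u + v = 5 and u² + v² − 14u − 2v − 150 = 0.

Substitute v = −2u + 5:
5u² − 30u − 135 = 0  ⟹  u² − 6u − 27 = 0
u = 9 or u = −3, giving (9, −13) and (−3, 11).

(−3, 11) and (9, −13)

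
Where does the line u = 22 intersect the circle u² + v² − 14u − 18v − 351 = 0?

The line gives u = 22. Substituting into the circle:
v² − 18v − 175 = 0
v = 25 or v = −7, giving (22, 25) and (22, −7).

(22, −7) and (22, 25)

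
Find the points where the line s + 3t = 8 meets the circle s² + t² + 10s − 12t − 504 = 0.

From the line, t = (8 − s)/3. Substituting:
10s² + 110s − 4760 = 0  ⟹  s² + 11s − 476 = 0
s = 17 or s = −28, giving (17, −3) and (−28, 12).

(−28, 12) and (17, −3)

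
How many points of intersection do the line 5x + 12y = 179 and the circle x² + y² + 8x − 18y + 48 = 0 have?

Centre (−4, 9), r² = 49. Distance² from centre to line = (−91)²/169 = 49.
Since d² = r², the line is tangent.

1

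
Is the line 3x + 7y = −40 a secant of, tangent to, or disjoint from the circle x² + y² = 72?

Substituting the line into the circle gives 58x² + 240x − 1928 = 0.
Δ = 57600 − (−447296) = 504896.
Two real roots: the line is a secant.

secant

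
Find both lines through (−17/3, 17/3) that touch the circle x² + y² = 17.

A line y − (17/3) = m(x − (−17/3)) is tangent when its distance from (0, 0) is √17:
(17/3m − (−17/3))² = 17(m² + 1)
4m² + 17m + 4 = 0, so m = −4 or m = −1/4.
Through (−17/3, 17/3) these give 4x + y = −17 and x + 4y = 17.

4x + y = −17 and x + 4y = 17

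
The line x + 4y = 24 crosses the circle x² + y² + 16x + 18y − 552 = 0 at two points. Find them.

Express y = (24 − x)/4 and substitute into the circle:
17x² + 136x − 6528 = 0  ⟹  x² + 8x − 384 = 0
x = 16 or x = −24, giving (16, 2) and (−24, 12).

(−24, 12) and (16, 2)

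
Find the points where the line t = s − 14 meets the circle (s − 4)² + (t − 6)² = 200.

(6, −8) and (18, 4)

From the line, t = s − 14. Substituting:
2s² − 48s + 216 = 0  ⟹  s² − 24s + 108 = 0
s = 18 or s = 6, giving (18, 4) and (6, −8).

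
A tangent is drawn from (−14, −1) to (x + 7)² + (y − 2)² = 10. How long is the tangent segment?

4√3

Centre (−7, 2), r² = 10. |PO|² = (−7)² + (−3)² = 58.
The tangent meets the radius at right angles, so tangent² = |PO|² − r² = 58 − 10 = 48.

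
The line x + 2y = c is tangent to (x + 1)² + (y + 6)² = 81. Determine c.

For a tangent, require d(centre, line) = r = 9.
|1·(−1) + 2·(−6) − c| / √5 = 9
|c − (−13)| = 9√5.

c = −13 ± 9√5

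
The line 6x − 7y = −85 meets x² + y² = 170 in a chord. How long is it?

2√85

Centre (0, 0), r² = 170. Perpendicular distance d from centre to line = |85| / √85 = 85/√85.
Chord = 2√(r² − d²) = 2·√(85) = 2√85.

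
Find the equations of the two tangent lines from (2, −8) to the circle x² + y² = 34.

Write the tangent as mx − y + (−8 − m·(2)) = 0 and set its distance from the centre to √34:
[m·(−2) − (8)]² = 34(m² + 1)
15m² − 16m − 15 = 0, so m = −3/5 or m = 5/3.
With m = −3/5: 3x + 5y = −34. With m = 5/3: 5x − 3y = 34.

3x + 5y = −34 and 5x − 3y = 34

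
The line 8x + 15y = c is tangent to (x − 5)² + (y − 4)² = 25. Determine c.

c = 15 or c = 185

The line touches the circle iff its distance from (5, 4) is 5:
|8·5 + 15·4 − c| / √289 = 5
|c − (100)| = 5·17, so c = 185 or c = 15.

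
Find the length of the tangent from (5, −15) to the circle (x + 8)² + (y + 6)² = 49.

√201

With centre O = (−8, −6), |OP|² = 250 and r² = 49.
The tangent meets the radius at right angles, so tangent² = |PO|² − r² = 250 − 49 = 201.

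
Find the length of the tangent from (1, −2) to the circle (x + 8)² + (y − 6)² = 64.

9

With centre O = (−8, 6), |OP|² = 145 and r² = 64.
By the tangent–radius right angle, tangent length = √(|PO|² − r²) = √81 = 9.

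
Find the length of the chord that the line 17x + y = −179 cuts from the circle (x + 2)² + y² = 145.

√290

Centre (−2, 0), r² = 145. Perpendicular distance d from centre to line = |145| / √290 = 145/√290.
Chord = 2√(r² − d²) = 2·√(145/2) = √290.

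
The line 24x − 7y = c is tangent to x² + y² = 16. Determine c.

c = −100 or c = 100

The line touches the circle iff its distance from (0, 0) is 4:
|24·0 − 7·0 − c| / √625 = 4
|c| = 4·25, so c = 100 or c = −100.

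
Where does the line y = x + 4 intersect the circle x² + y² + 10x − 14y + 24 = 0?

(−4, 0) and (2, 6)

Substitute y = x + 4:
2x² + 4x − 16 = 0  ⟹  x² + 2x − 8 = 0
x = 2 or x = −4, giving (2, 6) and (−4, 0).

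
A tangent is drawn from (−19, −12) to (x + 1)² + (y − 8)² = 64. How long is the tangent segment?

2√165

With centre O = (−1, 8), |OP|² = 724 and r² = 64.
By the tangent–radius right angle, tangent length = √(|PO|² − r²) = √660 = 2√165.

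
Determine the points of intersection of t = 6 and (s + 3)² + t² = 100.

(−11, 6) and (5, 6)

Express t = 6 and substitute into the circle:
s² + 6s − 55 = 0
s = 5 or s = −11, giving (5, 6) and (−11, 6).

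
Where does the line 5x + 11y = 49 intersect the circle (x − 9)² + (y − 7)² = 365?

Express y = (49 − 5x)/11 and substitute into the circle:
146x² − 1898x − 33580 = 0  ⟹  x² − 13x − 230 = 0
x = 23 or x = −10, giving (23, −6) and (−10, 9).

(−10, 9) and (23, −6)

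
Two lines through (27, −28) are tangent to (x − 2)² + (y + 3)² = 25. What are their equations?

A line y − (−28) = m(x − (27)) is tangent when its distance from (2, −3) is 5:
(−25m − (25))² = 25(m² + 1)
12m² + 25m + 12 = 0, so m = −3/4 or m = −4/3.
With m = −3/4: 3x + 4y = −31. With m = −4/3: 4x + 3y = 24.

3x + 4y = −31 and 4x + 3y = 24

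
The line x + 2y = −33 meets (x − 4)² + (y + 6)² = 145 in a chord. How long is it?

4√5

Centre (4, −6), r² = 145. Perpendicular distance d from centre to line = |25| / √5 = 25/√5.
Chord = 2√(r² − d²) = 2·√(20) = 4√5.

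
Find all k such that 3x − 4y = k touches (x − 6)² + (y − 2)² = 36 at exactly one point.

k = −20 or k = 40

For a tangent, require d(centre, line) = r = 6.
|3·6 − 4·2 − k| / √25 = 6
|k − (10)| = 6·5, so k = 40 or k = −20.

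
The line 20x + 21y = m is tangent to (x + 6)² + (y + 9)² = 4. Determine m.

The line touches the circle iff its distance from (−6, −9) is 2:
|20·(−6) + 21·(−9) − m| / √841 = 2
|m − (−309)| = 2·29, so m = −251 or m = −367.

m = −367 or m = −251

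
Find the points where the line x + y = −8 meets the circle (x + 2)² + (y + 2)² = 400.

(−18, 10) and (10, −18)

Express y = −x − 8 and substitute into the circle:
2x² + 16x − 360 = 0  ⟹  x² + 8x − 180 = 0
x = 10 or x = −18, giving (10, −18) and (−18, 10).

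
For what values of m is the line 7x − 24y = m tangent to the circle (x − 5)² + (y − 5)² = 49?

m = −260 or m = 90

Tangency holds when the distance from the centre (5, 5) to the line equals the radius 7:
|7·5 − 24·5 − m| / √625 = 7
|m − (−85)| = 7·25, so m = 90 or m = −260.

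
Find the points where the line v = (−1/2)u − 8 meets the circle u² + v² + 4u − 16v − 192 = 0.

(−16, 0) and (0, −8)

Express v = (−16 − u)/2 and substitute into the circle:
5u² + 80u = 0  ⟹  u² + 16u = 0
u = 0 or u = −16, giving (0, −8) and (−16, 0).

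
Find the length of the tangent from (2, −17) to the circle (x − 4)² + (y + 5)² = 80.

2√17

With centre O = (4, −5), |OP|² = 148 and r² = 80.
The tangent meets the radius at right angles, so tangent² = |PO|² − r² = 148 − 80 = 68.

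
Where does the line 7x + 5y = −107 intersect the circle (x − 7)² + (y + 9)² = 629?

Express y = (−107 − 7x)/5 and substitute into the circle:
74x² + 518x − 10656 = 0  ⟹  x² + 7x − 144 = 0
x = 9 or x = −16, giving (9, −34) and (−16, 1).

(−16, 1) and (9, −34)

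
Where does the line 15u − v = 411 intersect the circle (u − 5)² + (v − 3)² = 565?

Express v = 15u − 411 and substitute into the circle:
226u² − 12430u + 170856 = 0  ⟹  u² − 55u + 756 = 0
u = 28 or u = 27, giving (28, 9) and (27, −6).

(27, −6) and (28, 9)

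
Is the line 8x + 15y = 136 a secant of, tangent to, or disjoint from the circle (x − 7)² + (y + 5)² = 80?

Substituting the line into the circle gives 289x² − 6526x + 37546 = 0.
Δ = 42588676 − 43403176 = −814500.
No real roots: the line does not meet the circle.

disjoint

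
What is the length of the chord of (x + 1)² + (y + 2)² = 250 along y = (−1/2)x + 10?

10√5

Centre (−1, −2), r² = 250. Perpendicular distance d from centre to line = |−25| / √5 = 25/√5.
Chord = 2√(r² − d²) = 2·√(125) = 10√5.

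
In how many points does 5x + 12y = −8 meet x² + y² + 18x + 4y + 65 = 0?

0

Substituting the line into the circle gives 169x² + 2432x + 9040 = 0.
Discriminant = (2432)² − 4·169·(9040) = −196416 < 0.
No real roots: the line does not meet the circle.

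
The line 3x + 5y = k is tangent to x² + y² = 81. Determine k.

The line touches the circle iff its distance from (0, 0) is 9:
|3·0 + 5·0 − k| / √34 = 9
|k| = 9√34.

k = ±9√34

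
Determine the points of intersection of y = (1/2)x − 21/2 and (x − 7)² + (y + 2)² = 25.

From the line, y = (−21 + x)/2. Substituting:
5x² − 90x + 385 = 0  ⟹  x² − 18x + 77 = 0
x = 11 or x = 7, giving (11, −5) and (7, −7).

(7, −7) and (11, −5)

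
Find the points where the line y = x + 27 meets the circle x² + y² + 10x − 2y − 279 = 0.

(−22, 5) and (−9, 18)

Express y = x + 27 and substitute into the circle:
2x² + 62x + 396 = 0  ⟹  x² + 31x + 198 = 0
x = −9 or x = −22, giving (−9, 18) and (−22, 5).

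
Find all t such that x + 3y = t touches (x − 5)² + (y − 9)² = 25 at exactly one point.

For a tangent, require d(centre, line) = r = 5.
|1·5 + 3·9 − t| / √10 = 5
|t − (32)| = 5√10.

t = 32 ± 5√10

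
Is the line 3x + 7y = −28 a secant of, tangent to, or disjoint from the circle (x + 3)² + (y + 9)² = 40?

d² = (3·(−3) + 7·(−9) − (−28))²/58 = 968/29; r² = 40.
Since d² < r², the line cuts the circle twice.

secant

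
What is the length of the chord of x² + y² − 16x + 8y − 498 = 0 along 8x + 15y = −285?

Express y = (−285 − 8x)/15 and substitute into the circle:
289x² − 65025 = 0  ⟹  x² − 225 = 0
x = 15 or x = −15, giving (15, −27) and (−15, −11).
|(15, −27) − (−15, −11)| = √((30)² + (−16)²) = 34.

34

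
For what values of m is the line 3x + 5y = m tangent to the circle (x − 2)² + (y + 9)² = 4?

Tangency holds when the distance from the centre (2, −9) to the line equals the radius 2:
|3·2 + 5·(−9) − m| / √34 = 2
|m − (−39)| = 2√34.

m = −39 ± 2√34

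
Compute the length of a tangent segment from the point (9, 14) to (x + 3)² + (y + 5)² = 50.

The centre is (−3, −5) and r = 5√2. The square of the distance from P to the centre is 144 + 361 = 505.
By the tangent–radius right angle, tangent length = √(|PO|² − r²) = √455.

√455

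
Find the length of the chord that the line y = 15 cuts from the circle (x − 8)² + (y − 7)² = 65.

2

Express y = 15 and substitute into the circle:
x² − 16x + 63 = 0
x = 9 or x = 7, giving (9, 15) and (7, 15).
|(9, 15) − (7, 15)| = √((2)² + (0)²) = 2.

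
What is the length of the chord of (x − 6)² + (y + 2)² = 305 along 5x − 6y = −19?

4√61

Express y = (19 + 5x)/6 and substitute into the circle:
61x² − 122x − 8723 = 0  ⟹  x² − 2x − 143 = 0
x = 13 or x = −11, giving (13, 14) and (−11, −6).
|(13, 14) − (−11, −6)| = √((24)² + (20)²) = 4√61.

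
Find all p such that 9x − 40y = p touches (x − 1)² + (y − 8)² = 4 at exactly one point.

For a tangent, require d(centre, line) = r = 2.
|9·1 − 40·8 − p| / √1681 = 2
|p − (−311)| = 2·41, so p = −229 or p = −393.

p = −393 or p = −229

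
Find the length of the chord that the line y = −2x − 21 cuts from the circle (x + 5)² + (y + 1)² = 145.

Express y = −2x − 21 and substitute into the circle:
5x² + 90x + 280 = 0  ⟹  x² + 18x + 56 = 0
x = −4 or x = −14, giving (−4, −13) and (−14, 7).
|(−4, −13) − (−14, 7)| = √((10)² + (−20)²) = 10√5.

10√5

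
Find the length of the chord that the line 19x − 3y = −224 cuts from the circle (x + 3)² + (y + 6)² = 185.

Substitute y = (224 + 19x)/3:
370x² + 9250x + 56980 = 0  ⟹  x² + 25x + 154 = 0
x = −11 or x = −14, giving (−11, 5) and (−14, −14).
Chord length = distance between (−11, 5) and (−14, −14) = √370 = √370.

√370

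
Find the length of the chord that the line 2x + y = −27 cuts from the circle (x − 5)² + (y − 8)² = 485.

Centre (5, 8), r² = 485. Perpendicular distance d from centre to line = |45| / √5 = 45/√5.
Half the chord is √(r² − d²) = √(80), so the full chord is 8√5.

8√5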